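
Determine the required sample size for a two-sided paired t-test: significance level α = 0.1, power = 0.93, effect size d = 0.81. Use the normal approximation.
n = 15 pairs

Sample size formula (paired t-test, normal approximation):
n = ((z_{α/2} + z_β) / d)²

z_{α/2} = 1.645 (for α = 0.1, two-sided)
z_β = 1.476 (for power = 0.93)
d = 0.81

n = ((1.645 + 1.476) / 0.81)²
n = (3.853)²
n ≈ 14.85
Round up to the next whole number: n = 15 pairs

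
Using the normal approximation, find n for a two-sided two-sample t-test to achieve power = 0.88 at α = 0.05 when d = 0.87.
n = 26 per group

Sample size formula (two-sample t-test, normal approximation):
n = 2 · ((z_{α/2} + z_β) / d)²

z_{α/2} = 1.960 (for α = 0.05, two-sided)
z_β = 1.175 (for power = 0.88)
d = 0.87

n = 2 · ((1.960 + 1.175) / 0.87)²
n = 2 · (3.603)²
n ≈ 25.96
Round up to the next whole number: n = 26 per group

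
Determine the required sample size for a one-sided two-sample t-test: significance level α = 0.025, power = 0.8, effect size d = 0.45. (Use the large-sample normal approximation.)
n = 78 per group

Sample size formula (two-sample t-test, normal approximation):
n = 2 · ((z_α + z_β) / d)²

z_α = 1.960 (for α = 0.025, one-sided)
z_β = 0.842 (for power = 0.8)
d = 0.45

n = 2 · ((1.960 + 0.842) / 0.45)²
n = 2 · (6.227)²
n ≈ 77.55
Round up to the next whole number: n = 78 per group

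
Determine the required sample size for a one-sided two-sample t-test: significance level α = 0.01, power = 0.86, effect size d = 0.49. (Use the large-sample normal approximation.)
n = 97 per group

Sample size formula (two-sample t-test, normal approximation):
n = 2 · ((z_α + z_β) / d)²

z_α = 2.326 (for α = 0.01, one-sided)
z_β = 1.080 (for power = 0.86)
d = 0.49

n = 2 · ((2.326 + 1.080) / 0.49)²
n = 2 · (6.951)²
n ≈ 96.63
Round up to the next whole number: n = 97 per group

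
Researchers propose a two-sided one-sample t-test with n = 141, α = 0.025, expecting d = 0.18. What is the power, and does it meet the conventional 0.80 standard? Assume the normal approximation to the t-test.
Power ≈ 0.46; the study is underpowered (power < 0.80)

Power calculation (one-sample t-test, normal approximation):
z_β = d · √n - z_{α/2}
z_β = 0.18 · √141 - 2.241
z_β = 0.18 · 11.874 - 2.241
z_β = -0.104

Power = Φ(z_β) = Φ(-0.104) ≈ 0.459

Effect size d = 0.18 is very small by Cohen's convention (0.2/0.5/0.8).

Threshold: power ≥ 0.80 is conventionally adequate.
Power ≈ 0.46 → the study is underpowered (power < 0.80).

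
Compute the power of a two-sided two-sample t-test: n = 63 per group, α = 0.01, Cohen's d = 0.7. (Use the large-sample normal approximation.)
Power ≈ 0.91

Power calculation (two-sample t-test, normal approximation):
z_β = d · √(n/2) - z_{α/2}
z_β = 0.7 · √(63/2) - 2.576
z_β = 0.7 · 5.612 - 2.576
z_β = 1.353

Power = Φ(z_β) = Φ(1.353) ≈ 0.912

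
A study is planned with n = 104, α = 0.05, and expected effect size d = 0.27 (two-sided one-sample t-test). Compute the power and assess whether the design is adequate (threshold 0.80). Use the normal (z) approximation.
Power ≈ 0.79; the study is underpowered (power < 0.80)

Power calculation (one-sample t-test, normal approximation):
z_β = d · √n - z_{α/2}
z_β = 0.27 · √104 - 1.960
z_β = 0.27 · 10.198 - 1.960
z_β = 0.794

Power = Φ(z_β) = Φ(0.794) ≈ 0.786

Effect size d = 0.27 is small by Cohen's convention (0.2/0.5/0.8).

Threshold: power ≥ 0.80 is conventionally adequate.
Power ≈ 0.79 → the study is underpowered (power < 0.80).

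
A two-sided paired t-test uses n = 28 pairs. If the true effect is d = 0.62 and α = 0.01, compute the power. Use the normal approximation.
Power ≈ 0.76

Power calculation (paired t-test, normal approximation):
z_β = d · √n - z_{α/2}
z_β = 0.62 · √28 - 2.576
z_β = 0.62 · 5.292 - 2.576
z_β = 0.705

Power = Φ(z_β) = Φ(0.705) ≈ 0.760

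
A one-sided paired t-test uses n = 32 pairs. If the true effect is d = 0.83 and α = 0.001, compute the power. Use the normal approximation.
Power ≈ 0.95

Power calculation (paired t-test, normal approximation):
z_β = d · √n - z_α
z_β = 0.83 · √32 - 3.090
z_β = 0.83 · 5.657 - 3.090
z_β = 1.605

Power = Φ(z_β) = Φ(1.605) ≈ 0.946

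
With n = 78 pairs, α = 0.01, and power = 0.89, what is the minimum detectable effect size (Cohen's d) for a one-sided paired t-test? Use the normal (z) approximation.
d ≈ 0.40

Minimum detectable effect (paired t-test, normal approximation):
d = (z_α + z_β) / √n
d = (2.326 + 1.227) / √78
d = 3.553 / 8.832
d ≈ 0.40

By Cohen's convention (0.2 small / 0.5 medium / 0.8 large): small effect.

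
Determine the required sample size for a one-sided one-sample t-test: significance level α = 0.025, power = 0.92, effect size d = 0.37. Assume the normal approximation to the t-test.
n = 83

Sample size formula (one-sample t-test, normal approximation):
n = ((z_α + z_β) / d)²

z_α = 1.960 (for α = 0.025, one-sided)
z_β = 1.405 (for power = 0.92)
d = 0.37

n = ((1.960 + 1.405) / 0.37)²
n = (9.095)²
n ≈ 82.72
Round up to the next whole number: n = 83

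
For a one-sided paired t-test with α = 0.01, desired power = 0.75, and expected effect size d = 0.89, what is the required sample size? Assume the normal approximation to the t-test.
n = 12 pairs

Sample size formula (paired t-test, normal approximation):
n = ((z_α + z_β) / d)²

z_α = 2.326 (for α = 0.01, one-sided)
z_β = 0.674 (for power = 0.75)
d = 0.89

n = ((2.326 + 0.674) / 0.89)²
n = (3.371)²
n ≈ 11.36
Round up to the next whole number: n = 12 pairs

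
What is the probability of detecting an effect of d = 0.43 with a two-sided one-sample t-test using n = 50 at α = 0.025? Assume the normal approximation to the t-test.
Power ≈ 0.79

Power calculation (one-sample t-test, normal approximation):
z_β = d · √n - z_{α/2}
z_β = 0.43 · √50 - 2.241
z_β = 0.43 · 7.071 - 2.241
z_β = 0.799

Power = Φ(z_β) = Φ(0.799) ≈ 0.788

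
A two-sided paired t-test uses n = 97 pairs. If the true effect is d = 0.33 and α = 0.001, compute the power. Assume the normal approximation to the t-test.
Power ≈ 0.48

Power calculation (paired t-test, normal approximation):
z_β = d · √n - z_{α/2}
z_β = 0.33 · √97 - 3.291
z_β = 0.33 · 9.849 - 3.291
z_β = -0.040

Power = Φ(z_β) = Φ(-0.040) ≈ 0.484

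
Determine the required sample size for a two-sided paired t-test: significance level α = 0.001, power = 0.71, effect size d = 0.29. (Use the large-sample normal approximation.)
n = 176 pairs

Sample size formula (paired t-test, normal approximation):
n = ((z_{α/2} + z_β) / d)²

z_{α/2} = 3.291 (for α = 0.001, two-sided)
z_β = 0.553 (for power = 0.71)
d = 0.29

n = ((3.291 + 0.553) / 0.29)²
n = (13.255)²
n ≈ 175.70
Round up to the next whole number: n = 176 pairs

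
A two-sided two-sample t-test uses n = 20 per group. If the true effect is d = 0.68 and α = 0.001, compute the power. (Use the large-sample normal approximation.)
Power ≈ 0.13

Power calculation (two-sample t-test, normal approximation):
z_β = d · √(n/2) - z_{α/2}
z_β = 0.68 · √(20/2) - 3.291
z_β = 0.68 · 3.162 - 3.291
z_β = -1.140

Power = Φ(z_β) = Φ(-1.140) ≈ 0.127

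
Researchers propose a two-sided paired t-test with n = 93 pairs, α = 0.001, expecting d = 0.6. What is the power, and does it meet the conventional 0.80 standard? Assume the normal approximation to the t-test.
Power ≈ 0.99; the study is adequately powered (power ≥ 0.80)

Power calculation (paired t-test, normal approximation):
z_β = d · √n - z_{α/2}
z_β = 0.6 · √93 - 3.291
z_β = 0.6 · 9.644 - 3.291
z_β = 2.496

Power = Φ(z_β) = Φ(2.496) ≈ 0.994

Effect size d = 0.6 is medium by Cohen's convention (0.2/0.5/0.8).

Threshold: power ≥ 0.80 is conventionally adequate.
Power ≈ 0.99 → the study is adequately powered (power ≥ 0.80).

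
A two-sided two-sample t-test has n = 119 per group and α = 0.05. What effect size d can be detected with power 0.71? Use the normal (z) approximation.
d ≈ 0.33

Minimum detectable effect (two-sample t-test, normal approximation):
d = (z_{α/2} + z_β) / √(n/2)
d = (1.960 + 0.553) / √(119/2)
d = 2.513 / 7.714
d ≈ 0.33

By Cohen's convention (0.2 small / 0.5 medium / 0.8 large): small effect.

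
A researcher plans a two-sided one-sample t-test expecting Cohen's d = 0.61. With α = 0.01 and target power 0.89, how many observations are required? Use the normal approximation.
n = 39

Sample size formula (one-sample t-test, normal approximation):
n = ((z_{α/2} + z_β) / d)²

z_{α/2} = 2.576 (for α = 0.01, two-sided)
z_β = 1.227 (for power = 0.89)
d = 0.61

n = ((2.576 + 1.227) / 0.61)²
n = (6.234)²
n ≈ 38.86
Round up to the next whole number: n = 39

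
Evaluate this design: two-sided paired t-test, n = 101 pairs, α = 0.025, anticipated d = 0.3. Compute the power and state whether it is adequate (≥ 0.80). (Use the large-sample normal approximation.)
Power ≈ 0.78; the study is underpowered (power < 0.80)

Power calculation (paired t-test, normal approximation):
z_β = d · √n - z_{α/2}
z_β = 0.3 · √101 - 2.241
z_β = 0.3 · 10.050 - 2.241
z_β = 0.774

Power = Φ(z_β) = Φ(0.774) ≈ 0.780

Effect size d = 0.3 is small by Cohen's convention (0.2/0.5/0.8).

Threshold: power ≥ 0.80 is conventionally adequate.
Power ≈ 0.78 → the study is underpowered (power < 0.80).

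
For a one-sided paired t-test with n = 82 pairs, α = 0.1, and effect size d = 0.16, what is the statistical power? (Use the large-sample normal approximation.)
Power ≈ 0.57

Power calculation (paired t-test, normal approximation):
z_β = d · √n - z_α
z_β = 0.16 · √82 - 1.282
z_β = 0.16 · 9.055 - 1.282
z_β = 0.167

Power = Φ(z_β) = Φ(0.167) ≈ 0.566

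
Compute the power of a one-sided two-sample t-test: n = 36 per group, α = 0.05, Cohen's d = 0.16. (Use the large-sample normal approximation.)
Power ≈ 0.17

Power calculation (two-sample t-test, normal approximation):
z_β = d · √(n/2) - z_α
z_β = 0.16 · √(36/2) - 1.645
z_β = 0.16 · 4.243 - 1.645
z_β = -0.966

Power = Φ(z_β) = Φ(-0.966) ≈ 0.167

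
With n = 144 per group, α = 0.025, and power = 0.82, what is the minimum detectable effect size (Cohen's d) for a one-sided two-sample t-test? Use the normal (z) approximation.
d ≈ 0.34

Minimum detectable effect (two-sample t-test, normal approximation):
d = (z_α + z_β) / √(n/2)
d = (1.960 + 0.915) / √(144/2)
d = 2.875 / 8.485
d ≈ 0.34

By Cohen's convention (0.2 small / 0.5 medium / 0.8 large): small effect.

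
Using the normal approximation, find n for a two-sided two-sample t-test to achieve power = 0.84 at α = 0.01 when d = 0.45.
n = 126 per group

Sample size formula (two-sample t-test, normal approximation):
n = 2 · ((z_{α/2} + z_β) / d)²

z_{α/2} = 2.576 (for α = 0.01, two-sided)
z_β = 0.994 (for power = 0.84)
d = 0.45

n = 2 · ((2.576 + 0.994) / 0.45)²
n = 2 · (7.933)²
n ≈ 125.86
Round up to the next whole number: n = 126 per group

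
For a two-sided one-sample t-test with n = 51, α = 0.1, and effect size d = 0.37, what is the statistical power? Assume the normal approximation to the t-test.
Power ≈ 0.84

Power calculation (one-sample t-test, normal approximation):
z_β = d · √n - z_{α/2}
z_β = 0.37 · √51 - 1.645
z_β = 0.37 · 7.141 - 1.645
z_β = 0.997

Power = Φ(z_β) = Φ(0.997) ≈ 0.841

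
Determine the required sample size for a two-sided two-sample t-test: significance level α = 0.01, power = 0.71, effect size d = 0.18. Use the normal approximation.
n = 605 per group

Sample size formula (two-sample t-test, normal approximation):
n = 2 · ((z_{α/2} + z_β) / d)²

z_{α/2} = 2.576 (for α = 0.01, two-sided)
z_β = 0.553 (for power = 0.71)
d = 0.18

n = 2 · ((2.576 + 0.553) / 0.18)²
n = 2 · (17.383)²
n ≈ 604.34
Round up to the next whole number: n = 605 per group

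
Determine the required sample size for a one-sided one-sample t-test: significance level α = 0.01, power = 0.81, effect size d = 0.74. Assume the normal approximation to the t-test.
n = 19

Sample size formula (one-sample t-test, normal approximation):
n = ((z_α + z_β) / d)²

z_α = 2.326 (for α = 0.01, one-sided)
z_β = 0.878 (for power = 0.81)
d = 0.74

n = ((2.326 + 0.878) / 0.74)²
n = (4.330)²
n ≈ 18.75
Round up to the next whole number: n = 19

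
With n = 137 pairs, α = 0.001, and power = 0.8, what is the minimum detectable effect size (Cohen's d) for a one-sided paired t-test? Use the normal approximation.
d ≈ 0.34

Minimum detectable effect (paired t-test, normal approximation):
d = (z_α + z_β) / √n
d = (3.090 + 0.842) / √137
d = 3.932 / 11.705
d ≈ 0.34

By Cohen's convention (0.2 small / 0.5 medium / 0.8 large): small effect.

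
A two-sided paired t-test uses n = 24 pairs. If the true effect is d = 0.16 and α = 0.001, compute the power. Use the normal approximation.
Power ≈ 0.01

Power calculation (paired t-test, normal approximation):
z_β = d · √n - z_{α/2}
z_β = 0.16 · √24 - 3.291
z_β = 0.16 · 4.899 - 3.291
z_β = -2.507

Power = Φ(z_β) = Φ(-2.507) ≈ 0.006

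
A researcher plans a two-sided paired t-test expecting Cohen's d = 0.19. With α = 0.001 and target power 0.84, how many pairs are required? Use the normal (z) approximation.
n = 509 pairs

Sample size formula (paired t-test, normal approximation):
n = ((z_{α/2} + z_β) / d)²

z_{α/2} = 3.291 (for α = 0.001, two-sided)
z_β = 0.994 (for power = 0.84)
d = 0.19

n = ((3.291 + 0.994) / 0.19)²
n = (22.553)²
n ≈ 508.64
Round up to the next whole number: n = 509 pairs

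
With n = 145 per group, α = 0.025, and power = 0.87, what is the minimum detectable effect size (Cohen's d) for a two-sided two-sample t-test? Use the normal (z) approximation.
d ≈ 0.40

Minimum detectable effect (two-sample t-test, normal approximation):
d = (z_{α/2} + z_β) / √(n/2)
d = (2.241 + 1.126) / √(145/2)
d = 3.368 / 8.515
d ≈ 0.40

By Cohen's convention (0.2 small / 0.5 medium / 0.8 large): small effect.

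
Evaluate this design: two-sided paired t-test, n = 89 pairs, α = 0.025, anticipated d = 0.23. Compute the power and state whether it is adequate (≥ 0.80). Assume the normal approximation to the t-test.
Power ≈ 0.47; the study is underpowered (power < 0.80)

Power calculation (paired t-test, normal approximation):
z_β = d · √n - z_{α/2}
z_β = 0.23 · √89 - 2.241
z_β = 0.23 · 9.434 - 2.241
z_β = -0.072

Power = Φ(z_β) = Φ(-0.072) ≈ 0.471

Effect size d = 0.23 is small by Cohen's convention (0.2/0.5/0.8).

Threshold: power ≥ 0.80 is conventionally adequate.
Power ≈ 0.47 → the study is underpowered (power < 0.80).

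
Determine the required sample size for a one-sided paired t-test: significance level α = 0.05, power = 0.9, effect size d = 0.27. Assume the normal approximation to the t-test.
n = 118 pairs

Sample size formula (paired t-test, normal approximation):
n = ((z_α + z_β) / d)²

z_α = 1.645 (for α = 0.05, one-sided)
z_β = 1.282 (for power = 0.9)
d = 0.27

n = ((1.645 + 1.282) / 0.27)²
n = (10.841)²
n ≈ 117.53
Round up to the next whole number: n = 118 pairs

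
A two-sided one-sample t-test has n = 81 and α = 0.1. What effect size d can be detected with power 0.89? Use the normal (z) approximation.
d ≈ 0.32

Minimum detectable effect (one-sample t-test, normal approximation):
d = (z_{α/2} + z_β) / √n
d = (1.645 + 1.227) / √81
d = 2.871 / 9.000
d ≈ 0.32

By Cohen's convention (0.2 small / 0.5 medium / 0.8 large): small effect.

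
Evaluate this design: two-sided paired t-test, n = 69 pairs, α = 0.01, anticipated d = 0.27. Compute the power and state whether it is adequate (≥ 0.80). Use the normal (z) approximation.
Power ≈ 0.37; the study is underpowered (power < 0.80)

Power calculation (paired t-test, normal approximation):
z_β = d · √n - z_{α/2}
z_β = 0.27 · √69 - 2.576
z_β = 0.27 · 8.307 - 2.576
z_β = -0.333

Power = Φ(z_β) = Φ(-0.333) ≈ 0.370

Effect size d = 0.27 is small by Cohen's convention (0.2/0.5/0.8).

Threshold: power ≥ 0.80 is conventionally adequate.
Power ≈ 0.37 → the study is underpowered (power < 0.80).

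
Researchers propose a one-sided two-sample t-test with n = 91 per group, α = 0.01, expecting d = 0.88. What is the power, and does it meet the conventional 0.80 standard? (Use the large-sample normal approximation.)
Power ≈ 1.00; the study is adequately powered (power ≥ 0.80)

Power calculation (two-sample t-test, normal approximation):
z_β = d · √(n/2) - z_α
z_β = 0.88 · √(91/2) - 2.326
z_β = 0.88 · 6.745 - 2.326
z_β = 3.610

Power = Φ(z_β) = Φ(3.610) ≈ 1.000

Effect size d = 0.88 is large by Cohen's convention (0.2/0.5/0.8).

Threshold: power ≥ 0.80 is conventionally adequate.
Power ≈ 1.00 → the study is adequately powered (power ≥ 0.80).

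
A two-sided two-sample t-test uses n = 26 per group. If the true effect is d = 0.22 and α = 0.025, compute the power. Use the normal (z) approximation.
Power ≈ 0.07

Power calculation (two-sample t-test, normal approximation):
z_β = d · √(n/2) - z_{α/2}
z_β = 0.22 · √(26/2) - 2.241
z_β = 0.22 · 3.606 - 2.241
z_β = -1.448

Power = Φ(z_β) = Φ(-1.448) ≈ 0.074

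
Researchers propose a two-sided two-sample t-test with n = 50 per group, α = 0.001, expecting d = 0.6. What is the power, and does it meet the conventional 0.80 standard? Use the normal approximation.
Power ≈ 0.39; the study is underpowered (power < 0.80)

Power calculation (two-sample t-test, normal approximation):
z_β = d · √(n/2) - z_{α/2}
z_β = 0.6 · √(50/2) - 3.291
z_β = 0.6 · 5.000 - 3.291
z_β = -0.291

Power = Φ(z_β) = Φ(-0.291) ≈ 0.386

Effect size d = 0.6 is medium by Cohen's convention (0.2/0.5/0.8).

Threshold: power ≥ 0.80 is conventionally adequate.
Power ≈ 0.39 → the study is underpowered (power < 0.80).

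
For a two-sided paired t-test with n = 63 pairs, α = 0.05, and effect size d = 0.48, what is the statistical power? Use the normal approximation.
Power ≈ 0.97

Power calculation (paired t-test, normal approximation):
z_β = d · √n - z_{α/2}
z_β = 0.48 · √63 - 1.960
z_β = 0.48 · 7.937 - 1.960
z_β = 1.850

Power = Φ(z_β) = Φ(1.850) ≈ 0.968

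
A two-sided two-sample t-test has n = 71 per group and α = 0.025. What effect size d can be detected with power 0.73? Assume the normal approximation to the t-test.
d ≈ 0.48

Minimum detectable effect (two-sample t-test, normal approximation):
d = (z_{α/2} + z_β) / √(n/2)
d = (2.241 + 0.613) / √(71/2)
d = 2.854 / 5.958
d ≈ 0.48

By Cohen's convention (0.2 small / 0.5 medium / 0.8 large): small effect.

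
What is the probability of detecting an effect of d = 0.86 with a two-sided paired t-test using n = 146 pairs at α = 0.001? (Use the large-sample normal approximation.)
Power ≈ 1.00

Power calculation (paired t-test, normal approximation):
z_β = d · √n - z_{α/2}
z_β = 0.86 · √146 - 3.291
z_β = 0.86 · 12.083 - 3.291
z_β = 7.101

Power = Φ(z_β) = Φ(7.101) ≈ 1.000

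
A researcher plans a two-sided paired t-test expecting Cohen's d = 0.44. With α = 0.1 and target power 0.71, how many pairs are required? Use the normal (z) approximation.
n = 25 pairs

Sample size formula (paired t-test, normal approximation):
n = ((z_{α/2} + z_β) / d)²

z_{α/2} = 1.645 (for α = 0.1, two-sided)
z_β = 0.553 (for power = 0.71)
d = 0.44

n = ((1.645 + 0.553) / 0.44)²
n = (4.995)²
n ≈ 24.95
Round up to the next whole number: n = 25 pairs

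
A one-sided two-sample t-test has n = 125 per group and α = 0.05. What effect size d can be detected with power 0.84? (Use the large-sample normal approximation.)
d ≈ 0.33

Minimum detectable effect (two-sample t-test, normal approximation):
d = (z_α + z_β) / √(n/2)
d = (1.645 + 0.994) / √(125/2)
d = 2.639 / 7.906
d ≈ 0.33

By Cohen's convention (0.2 small / 0.5 medium / 0.8 large): small effect.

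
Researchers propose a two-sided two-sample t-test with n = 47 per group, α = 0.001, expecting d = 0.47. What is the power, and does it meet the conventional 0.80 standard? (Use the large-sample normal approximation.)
Power ≈ 0.16; the study is underpowered (power < 0.80)

Power calculation (two-sample t-test, normal approximation):
z_β = d · √(n/2) - z_{α/2}
z_β = 0.47 · √(47/2) - 3.291
z_β = 0.47 · 4.848 - 3.291
z_β = -1.012

Power = Φ(z_β) = Φ(-1.012) ≈ 0.156

Effect size d = 0.47 is small by Cohen's convention (0.2/0.5/0.8).

Threshold: power ≥ 0.80 is conventionally adequate.
Power ≈ 0.16 → the study is underpowered (power < 0.80).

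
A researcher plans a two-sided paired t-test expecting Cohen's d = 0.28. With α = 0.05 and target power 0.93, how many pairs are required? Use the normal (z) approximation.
n = 151 pairs

Sample size formula (paired t-test, normal approximation):
n = ((z_{α/2} + z_β) / d)²

z_{α/2} = 1.960 (for α = 0.05, two-sided)
z_β = 1.476 (for power = 0.93)
d = 0.28

n = ((1.960 + 1.476) / 0.28)²
n = (12.271)²
n ≈ 150.58
Round up to the next whole number: n = 151 pairs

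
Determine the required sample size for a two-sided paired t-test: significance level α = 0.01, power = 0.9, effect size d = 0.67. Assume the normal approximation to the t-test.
n = 34 pairs

Sample size formula (paired t-test, normal approximation):
n = ((z_{α/2} + z_β) / d)²

z_{α/2} = 2.576 (for α = 0.01, two-sided)
z_β = 1.282 (for power = 0.9)
d = 0.67

n = ((2.576 + 1.282) / 0.67)²
n = (5.758)²
n ≈ 33.15
Round up to the next whole number: n = 34 pairs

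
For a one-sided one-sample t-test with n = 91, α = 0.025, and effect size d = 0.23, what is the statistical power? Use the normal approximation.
Power ≈ 0.59

Power calculation (one-sample t-test, normal approximation):
z_β = d · √n - z_α
z_β = 0.23 · √91 - 1.960
z_β = 0.23 · 9.539 - 1.960
z_β = 0.234

Power = Φ(z_β) = Φ(0.234) ≈ 0.593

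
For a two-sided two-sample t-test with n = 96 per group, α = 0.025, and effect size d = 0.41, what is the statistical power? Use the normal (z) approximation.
Power ≈ 0.73

Power calculation (two-sample t-test, normal approximation):
z_β = d · √(n/2) - z_{α/2}
z_β = 0.41 · √(96/2) - 2.241
z_β = 0.41 · 6.928 - 2.241
z_β = 0.599

Power = Φ(z_β) = Φ(0.599) ≈ 0.725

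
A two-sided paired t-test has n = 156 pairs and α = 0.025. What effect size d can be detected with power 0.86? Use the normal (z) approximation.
d ≈ 0.27

Minimum detectable effect (paired t-test, normal approximation):
d = (z_{α/2} + z_β) / √n
d = (2.241 + 1.080) / √156
d = 3.322 / 12.490
d ≈ 0.27

By Cohen's convention (0.2 small / 0.5 medium / 0.8 large): small effect.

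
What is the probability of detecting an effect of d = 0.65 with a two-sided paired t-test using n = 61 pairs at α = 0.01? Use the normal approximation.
Power ≈ 0.99

Power calculation (paired t-test, normal approximation):
z_β = d · √n - z_{α/2}
z_β = 0.65 · √61 - 2.576
z_β = 0.65 · 7.810 - 2.576
z_β = 2.501

Power = Φ(z_β) = Φ(2.501) ≈ 0.994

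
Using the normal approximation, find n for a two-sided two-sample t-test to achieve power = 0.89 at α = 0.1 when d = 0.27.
n = 227 per group

Sample size formula (two-sample t-test, normal approximation):
n = 2 · ((z_{α/2} + z_β) / d)²

z_{α/2} = 1.645 (for α = 0.1, two-sided)
z_β = 1.227 (for power = 0.89)
d = 0.27

n = 2 · ((1.645 + 1.227) / 0.27)²
n = 2 · (10.637)²
n ≈ 226.29
Round up to the next whole number: n = 227 per group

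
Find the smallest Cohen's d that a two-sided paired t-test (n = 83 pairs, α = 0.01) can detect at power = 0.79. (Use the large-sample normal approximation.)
d ≈ 0.37

Minimum detectable effect (paired t-test, normal approximation):
d = (z_{α/2} + z_β) / √n
d = (2.576 + 0.806) / √83
d = 3.382 / 9.110
d ≈ 0.37

By Cohen's convention (0.2 small / 0.5 medium / 0.8 large): small effect.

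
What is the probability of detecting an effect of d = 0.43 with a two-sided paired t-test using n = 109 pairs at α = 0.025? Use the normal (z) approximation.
Power ≈ 0.99

Power calculation (paired t-test, normal approximation):
z_β = d · √n - z_{α/2}
z_β = 0.43 · √109 - 2.241
z_β = 0.43 · 10.440 - 2.241
z_β = 2.248

Power = Φ(z_β) = Φ(2.248) ≈ 0.988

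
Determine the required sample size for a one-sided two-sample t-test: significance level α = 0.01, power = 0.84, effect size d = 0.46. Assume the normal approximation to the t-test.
n = 105 per group

Sample size formula (two-sample t-test, normal approximation):
n = 2 · ((z_α + z_β) / d)²

z_α = 2.326 (for α = 0.01, one-sided)
z_β = 0.994 (for power = 0.84)
d = 0.46

n = 2 · ((2.326 + 0.994) / 0.46)²
n = 2 · (7.217)²
n ≈ 104.17
Round up to the next whole number: n = 105 per group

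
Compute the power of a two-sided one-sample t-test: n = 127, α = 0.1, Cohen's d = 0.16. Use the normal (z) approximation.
Power ≈ 0.56

Power calculation (one-sample t-test, normal approximation):
z_β = d · √n - z_{α/2}
z_β = 0.16 · √127 - 1.645
z_β = 0.16 · 11.269 - 1.645
z_β = 0.158

Power = Φ(z_β) = Φ(0.158) ≈ 0.563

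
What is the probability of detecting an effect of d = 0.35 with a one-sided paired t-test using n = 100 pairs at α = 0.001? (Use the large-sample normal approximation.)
Power ≈ 0.66

Power calculation (paired t-test, normal approximation):
z_β = d · √n - z_α
z_β = 0.35 · √100 - 3.090
z_β = 0.35 · 10.000 - 3.090
z_β = 0.410

Power = Φ(z_β) = Φ(0.410) ≈ 0.659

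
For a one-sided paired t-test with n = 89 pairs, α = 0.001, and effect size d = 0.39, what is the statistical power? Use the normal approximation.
Power ≈ 0.72

Power calculation (paired t-test, normal approximation):
z_β = d · √n - z_α
z_β = 0.39 · √89 - 3.090
z_β = 0.39 · 9.434 - 3.090
z_β = 0.589

Power = Φ(z_β) = Φ(0.589) ≈ 0.722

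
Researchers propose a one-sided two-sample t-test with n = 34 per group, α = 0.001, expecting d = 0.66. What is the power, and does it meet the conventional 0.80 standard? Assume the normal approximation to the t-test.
Power ≈ 0.36; the study is underpowered (power < 0.80)

Power calculation (two-sample t-test, normal approximation):
z_β = d · √(n/2) - z_α
z_β = 0.66 · √(34/2) - 3.090
z_β = 0.66 · 4.123 - 3.090
z_β = -0.369

Power = Φ(z_β) = Φ(-0.369) ≈ 0.356

Effect size d = 0.66 is medium by Cohen's convention (0.2/0.5/0.8).

Threshold: power ≥ 0.80 is conventionally adequate.
Power ≈ 0.36 → the study is underpowered (power < 0.80).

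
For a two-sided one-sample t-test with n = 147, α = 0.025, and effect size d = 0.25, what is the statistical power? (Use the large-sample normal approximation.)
Power ≈ 0.79

Power calculation (one-sample t-test, normal approximation):
z_β = d · √n - z_{α/2}
z_β = 0.25 · √147 - 2.241
z_β = 0.25 · 12.124 - 2.241
z_β = 0.790

Power = Φ(z_β) = Φ(0.790) ≈ 0.785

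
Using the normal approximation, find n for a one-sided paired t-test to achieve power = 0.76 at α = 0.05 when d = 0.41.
n = 33 pairs

Sample size formula (paired t-test, normal approximation):
n = ((z_α + z_β) / d)²

z_α = 1.645 (for α = 0.05, one-sided)
z_β = 0.706 (for power = 0.76)
d = 0.41

n = ((1.645 + 0.706) / 0.41)²
n = (5.734)²
n ≈ 32.88
Round up to the next whole number: n = 33 pairs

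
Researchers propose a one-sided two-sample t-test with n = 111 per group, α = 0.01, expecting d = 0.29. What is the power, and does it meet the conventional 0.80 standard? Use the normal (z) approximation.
Power ≈ 0.43; the study is underpowered (power < 0.80)

Power calculation (two-sample t-test, normal approximation):
z_β = d · √(n/2) - z_α
z_β = 0.29 · √(111/2) - 2.326
z_β = 0.29 · 7.450 - 2.326
z_β = -0.166

Power = Φ(z_β) = Φ(-0.166) ≈ 0.434

Effect size d = 0.29 is small by Cohen's convention (0.2/0.5/0.8).

Threshold: power ≥ 0.80 is conventionally adequate.
Power ≈ 0.43 → the study is underpowered (power < 0.80).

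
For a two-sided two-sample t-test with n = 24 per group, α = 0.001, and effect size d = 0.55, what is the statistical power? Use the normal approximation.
Power ≈ 0.08

Power calculation (two-sample t-test, normal approximation):
z_β = d · √(n/2) - z_{α/2}
z_β = 0.55 · √(24/2) - 3.291
z_β = 0.55 · 3.464 - 3.291
z_β = -1.385

Power = Φ(z_β) = Φ(-1.385) ≈ 0.083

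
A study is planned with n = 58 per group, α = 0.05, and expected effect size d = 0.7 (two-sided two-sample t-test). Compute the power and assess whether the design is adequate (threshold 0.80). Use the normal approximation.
Power ≈ 0.96; the study is adequately powered (power ≥ 0.80)

Power calculation (two-sample t-test, normal approximation):
z_β = d · √(n/2) - z_{α/2}
z_β = 0.7 · √(58/2) - 1.960
z_β = 0.7 · 5.385 - 1.960
z_β = 1.810

Power = Φ(z_β) = Φ(1.810) ≈ 0.965

Effect size d = 0.7 is medium by Cohen's convention (0.2/0.5/0.8).

Threshold: power ≥ 0.80 is conventionally adequate.
Power ≈ 0.96 → the study is adequately powered (power ≥ 0.80).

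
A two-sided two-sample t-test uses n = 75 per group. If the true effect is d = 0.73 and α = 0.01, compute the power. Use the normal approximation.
Power ≈ 0.97

Power calculation (two-sample t-test, normal approximation):
z_β = d · √(n/2) - z_{α/2}
z_β = 0.73 · √(75/2) - 2.576
z_β = 0.73 · 6.124 - 2.576
z_β = 1.894

Power = Φ(z_β) = Φ(1.894) ≈ 0.971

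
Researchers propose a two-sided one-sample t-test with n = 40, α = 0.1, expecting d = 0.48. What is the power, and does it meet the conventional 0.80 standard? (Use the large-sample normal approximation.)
Power ≈ 0.92; the study is adequately powered (power ≥ 0.80)

Power calculation (one-sample t-test, normal approximation):
z_β = d · √n - z_{α/2}
z_β = 0.48 · √40 - 1.645
z_β = 0.48 · 6.325 - 1.645
z_β = 1.391

Power = Φ(z_β) = Φ(1.391) ≈ 0.918

Effect size d = 0.48 is small by Cohen's convention (0.2/0.5/0.8).

Threshold: power ≥ 0.80 is conventionally adequate.
Power ≈ 0.92 → the study is adequately powered (power ≥ 0.80).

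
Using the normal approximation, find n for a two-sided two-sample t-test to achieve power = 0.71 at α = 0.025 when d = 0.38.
n = 109 per group

Sample size formula (two-sample t-test, normal approximation):
n = 2 · ((z_{α/2} + z_β) / d)²

z_{α/2} = 2.241 (for α = 0.025, two-sided)
z_β = 0.553 (for power = 0.71)
d = 0.38

n = 2 · ((2.241 + 0.553) / 0.38)²
n = 2 · (7.353)²
n ≈ 108.13
Round up to the next whole number: n = 109 per group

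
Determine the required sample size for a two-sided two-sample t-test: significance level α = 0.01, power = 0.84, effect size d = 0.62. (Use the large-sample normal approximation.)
n = 67 per group

Sample size formula (two-sample t-test, normal approximation):
n = 2 · ((z_{α/2} + z_β) / d)²

z_{α/2} = 2.576 (for α = 0.01, two-sided)
z_β = 0.994 (for power = 0.84)
d = 0.62

n = 2 · ((2.576 + 0.994) / 0.62)²
n = 2 · (5.758)²
n ≈ 66.31
Round up to the next whole number: n = 67 per group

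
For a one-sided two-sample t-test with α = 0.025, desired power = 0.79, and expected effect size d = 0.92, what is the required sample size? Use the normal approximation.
n = 19 per group

Sample size formula (two-sample t-test, normal approximation):
n = 2 · ((z_α + z_β) / d)²

z_α = 1.960 (for α = 0.025, one-sided)
z_β = 0.806 (for power = 0.79)
d = 0.92

n = 2 · ((1.960 + 0.806) / 0.92)²
n = 2 · (3.007)²
n ≈ 18.08
Round up to the next whole number: n = 19 per group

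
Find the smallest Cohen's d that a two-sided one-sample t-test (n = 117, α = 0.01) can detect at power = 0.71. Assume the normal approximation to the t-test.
d ≈ 0.29

Minimum detectable effect (one-sample t-test, normal approximation):
d = (z_{α/2} + z_β) / √n
d = (2.576 + 0.553) / √117
d = 3.129 / 10.817
d ≈ 0.29

By Cohen's convention (0.2 small / 0.5 medium / 0.8 large): small effect.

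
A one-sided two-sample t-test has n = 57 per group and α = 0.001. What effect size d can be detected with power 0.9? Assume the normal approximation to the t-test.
d ≈ 0.82

Minimum detectable effect (two-sample t-test, normal approximation):
d = (z_α + z_β) / √(n/2)
d = (3.090 + 1.282) / √(57/2)
d = 4.372 / 5.339
d ≈ 0.82

By Cohen's convention (0.2 small / 0.5 medium / 0.8 large): large effect.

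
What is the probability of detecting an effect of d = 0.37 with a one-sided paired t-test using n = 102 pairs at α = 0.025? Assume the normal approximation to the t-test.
Power ≈ 0.96

Power calculation (paired t-test, normal approximation):
z_β = d · √n - z_α
z_β = 0.37 · √102 - 1.960
z_β = 0.37 · 10.100 - 1.960
z_β = 1.777

Power = Φ(z_β) = Φ(1.777) ≈ 0.962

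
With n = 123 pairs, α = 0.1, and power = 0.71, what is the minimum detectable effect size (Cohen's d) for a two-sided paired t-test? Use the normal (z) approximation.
d ≈ 0.20

Minimum detectable effect (paired t-test, normal approximation):
d = (z_{α/2} + z_β) / √n
d = (1.645 + 0.553) / √123
d = 2.198 / 11.091
d ≈ 0.20

By Cohen's convention (0.2 small / 0.5 medium / 0.8 large): small effect.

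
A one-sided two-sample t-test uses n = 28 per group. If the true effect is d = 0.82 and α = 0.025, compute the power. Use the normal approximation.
Power ≈ 0.87

Power calculation (two-sample t-test, normal approximation):
z_β = d · √(n/2) - z_α
z_β = 0.82 · √(28/2) - 1.960
z_β = 0.82 · 3.742 - 1.960
z_β = 1.108

Power = Φ(z_β) = Φ(1.108) ≈ 0.866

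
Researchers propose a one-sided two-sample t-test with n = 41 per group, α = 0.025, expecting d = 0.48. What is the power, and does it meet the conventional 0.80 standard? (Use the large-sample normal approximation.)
Power ≈ 0.58; the study is underpowered (power < 0.80)

Power calculation (two-sample t-test, normal approximation):
z_β = d · √(n/2) - z_α
z_β = 0.48 · √(41/2) - 1.960
z_β = 0.48 · 4.528 - 1.960
z_β = 0.213

Power = Φ(z_β) = Φ(0.213) ≈ 0.584

Effect size d = 0.48 is small by Cohen's convention (0.2/0.5/0.8).

Threshold: power ≥ 0.80 is conventionally adequate.
Power ≈ 0.58 → the study is underpowered (power < 0.80).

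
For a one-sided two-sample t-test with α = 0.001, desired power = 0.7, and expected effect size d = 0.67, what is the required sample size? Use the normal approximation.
n = 59 per group

Sample size formula (two-sample t-test, normal approximation):
n = 2 · ((z_α + z_β) / d)²

z_α = 3.090 (for α = 0.001, one-sided)
z_β = 0.524 (for power = 0.7)
d = 0.67

n = 2 · ((3.090 + 0.524) / 0.67)²
n = 2 · (5.394)²
n ≈ 58.19
Round up to the next whole number: n = 59 per group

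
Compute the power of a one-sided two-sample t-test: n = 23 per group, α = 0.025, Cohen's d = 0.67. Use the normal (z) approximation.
Power ≈ 0.62

Power calculation (two-sample t-test, normal approximation):
z_β = d · √(n/2) - z_α
z_β = 0.67 · √(23/2) - 1.960
z_β = 0.67 · 3.391 - 1.960
z_β = 0.312

Power = Φ(z_β) = Φ(0.312) ≈ 0.623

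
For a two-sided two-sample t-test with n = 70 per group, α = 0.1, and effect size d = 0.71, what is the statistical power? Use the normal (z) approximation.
Power ≈ 0.99

Power calculation (two-sample t-test, normal approximation):
z_β = d · √(n/2) - z_{α/2}
z_β = 0.71 · √(70/2) - 1.645
z_β = 0.71 · 5.916 - 1.645
z_β = 2.556

Power = Φ(z_β) = Φ(2.556) ≈ 0.995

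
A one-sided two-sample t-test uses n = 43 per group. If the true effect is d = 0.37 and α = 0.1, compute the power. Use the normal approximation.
Power ≈ 0.67

Power calculation (two-sample t-test, normal approximation):
z_β = d · √(n/2) - z_α
z_β = 0.37 · √(43/2) - 1.282
z_β = 0.37 · 4.637 - 1.282
z_β = 0.434

Power = Φ(z_β) = Φ(0.434) ≈ 0.668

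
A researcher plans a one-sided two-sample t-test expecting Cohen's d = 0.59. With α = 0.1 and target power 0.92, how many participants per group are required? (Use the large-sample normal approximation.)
n = 42 per group

Sample size formula (two-sample t-test, normal approximation):
n = 2 · ((z_α + z_β) / d)²

z_α = 1.282 (for α = 0.1, one-sided)
z_β = 1.405 (for power = 0.92)
d = 0.59

n = 2 · ((1.282 + 1.405) / 0.59)²
n = 2 · (4.554)²
n ≈ 41.48
Round up to the next whole number: n = 42 per group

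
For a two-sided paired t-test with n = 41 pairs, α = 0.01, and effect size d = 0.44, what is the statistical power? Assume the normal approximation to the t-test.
Power ≈ 0.60

Power calculation (paired t-test, normal approximation):
z_β = d · √n - z_{α/2}
z_β = 0.44 · √41 - 2.576
z_β = 0.44 · 6.403 - 2.576
z_β = 0.242

Power = Φ(z_β) = Φ(0.242) ≈ 0.595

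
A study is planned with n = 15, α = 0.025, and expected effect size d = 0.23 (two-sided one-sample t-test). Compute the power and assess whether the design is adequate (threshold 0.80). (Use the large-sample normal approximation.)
Power ≈ 0.09; the study is underpowered (power < 0.80)

Power calculation (one-sample t-test, normal approximation):
z_β = d · √n - z_{α/2}
z_β = 0.23 · √15 - 2.241
z_β = 0.23 · 3.873 - 2.241
z_β = -1.351

Power = Φ(z_β) = Φ(-1.351) ≈ 0.088

Effect size d = 0.23 is small by Cohen's convention (0.2/0.5/0.8).

Threshold: power ≥ 0.80 is conventionally adequate.
Power ≈ 0.09 → the study is underpowered (power < 0.80).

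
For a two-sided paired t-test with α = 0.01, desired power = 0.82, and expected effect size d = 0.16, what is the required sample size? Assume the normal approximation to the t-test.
n = 477 pairs

Sample size formula (paired t-test, normal approximation):
n = ((z_{α/2} + z_β) / d)²

z_{α/2} = 2.576 (for α = 0.01, two-sided)
z_β = 0.915 (for power = 0.82)
d = 0.16

n = ((2.576 + 0.915) / 0.16)²
n = (21.819)²
n ≈ 476.07
Round up to the next whole number: n = 477 pairs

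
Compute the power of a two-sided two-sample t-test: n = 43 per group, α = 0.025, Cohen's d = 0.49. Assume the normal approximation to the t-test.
Power ≈ 0.51

Power calculation (two-sample t-test, normal approximation):
z_β = d · √(n/2) - z_{α/2}
z_β = 0.49 · √(43/2) - 2.241
z_β = 0.49 · 4.637 - 2.241
z_β = 0.031

Power = Φ(z_β) = Φ(0.031) ≈ 0.512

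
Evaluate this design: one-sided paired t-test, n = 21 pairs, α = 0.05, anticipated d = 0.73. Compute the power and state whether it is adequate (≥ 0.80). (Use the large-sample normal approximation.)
Power ≈ 0.96; the study is adequately powered (power ≥ 0.80)

Power calculation (paired t-test, normal approximation):
z_β = d · √n - z_α
z_β = 0.73 · √21 - 1.645
z_β = 0.73 · 4.583 - 1.645
z_β = 1.700

Power = Φ(z_β) = Φ(1.700) ≈ 0.955

Effect size d = 0.73 is medium by Cohen's convention (0.2/0.5/0.8).

Threshold: power ≥ 0.80 is conventionally adequate.
Power ≈ 0.96 → the study is adequately powered (power ≥ 0.80).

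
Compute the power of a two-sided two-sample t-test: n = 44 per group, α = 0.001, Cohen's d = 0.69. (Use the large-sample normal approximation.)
Power ≈ 0.48

Power calculation (two-sample t-test, normal approximation):
z_β = d · √(n/2) - z_{α/2}
z_β = 0.69 · √(44/2) - 3.291
z_β = 0.69 · 4.690 - 3.291
z_β = -0.054

Power = Φ(z_β) = Φ(-0.054) ≈ 0.478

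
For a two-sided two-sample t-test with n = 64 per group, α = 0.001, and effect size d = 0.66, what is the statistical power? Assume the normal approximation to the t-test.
Power ≈ 0.67

Power calculation (two-sample t-test, normal approximation):
z_β = d · √(n/2) - z_{α/2}
z_β = 0.66 · √(64/2) - 3.291
z_β = 0.66 · 5.657 - 3.291
z_β = 0.443

Power = Φ(z_β) = Φ(0.443) ≈ 0.671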